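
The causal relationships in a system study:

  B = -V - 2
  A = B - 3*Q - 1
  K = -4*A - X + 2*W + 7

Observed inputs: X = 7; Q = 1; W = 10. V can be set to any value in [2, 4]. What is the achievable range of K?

Substituting into the A equation gives A = -V - 6.
Substituting into the K equation gives K = 4*V + 44.
Linear in V, so extremes are at the endpoints: V = 2 gives K = 52; V = 4 gives K = 60.

52 to 60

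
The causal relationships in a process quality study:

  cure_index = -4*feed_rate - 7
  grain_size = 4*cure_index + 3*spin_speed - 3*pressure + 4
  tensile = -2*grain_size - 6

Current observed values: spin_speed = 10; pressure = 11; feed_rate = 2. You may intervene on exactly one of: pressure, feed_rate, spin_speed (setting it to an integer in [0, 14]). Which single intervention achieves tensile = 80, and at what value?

Intervening on pressure: tensile = 6*pressure + 46. Reaching 80 requires pressure = 17/3, not an integer.
Intervening on feed_rate: with other inputs at their observed values, tensile = 32*feed_rate + 48. Solving for 80 gives feed_rate = 1, within [0, 14].
Intervening on spin_speed: tensile = -6*spin_speed + 172. Reaching 80 requires spin_speed = 46/3, not an integer.

set feed_rate = 1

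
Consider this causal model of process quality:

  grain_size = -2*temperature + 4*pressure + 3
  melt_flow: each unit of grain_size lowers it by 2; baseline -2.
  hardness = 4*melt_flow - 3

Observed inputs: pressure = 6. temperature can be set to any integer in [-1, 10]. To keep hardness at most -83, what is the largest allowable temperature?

Substituting into the grain_size equation gives grain_size = -2*temperature + 27.
melt_flow becomes 4*temperature - 56.
Substituting into the hardness equation gives hardness = 16*temperature - 227.
Require 16*temperature - 227 ≤ -83, so temperature ≤ 9.
The largest integer in [-1, 10] satisfying this is 9.

temperature = 9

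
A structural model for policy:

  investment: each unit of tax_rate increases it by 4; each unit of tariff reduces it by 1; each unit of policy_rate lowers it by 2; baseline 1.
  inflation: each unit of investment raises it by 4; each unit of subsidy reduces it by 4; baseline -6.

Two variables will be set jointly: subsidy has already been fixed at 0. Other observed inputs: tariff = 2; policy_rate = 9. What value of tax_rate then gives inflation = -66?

With subsidy held at 0:
Substituting into the investment equation gives investment = 4*tax_rate - 19.
This gives inflation = 16*tax_rate - 82.
Solve 16*tax_rate - 82 = -66: tax_rate = (-66 + 82) / 16 = 1.

tax_rate = 1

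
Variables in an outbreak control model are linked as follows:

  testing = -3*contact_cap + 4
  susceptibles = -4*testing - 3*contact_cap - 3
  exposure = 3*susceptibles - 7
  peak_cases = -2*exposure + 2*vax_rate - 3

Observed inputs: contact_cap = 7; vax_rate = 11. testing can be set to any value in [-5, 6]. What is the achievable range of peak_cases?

57 to 321

Intervening on testing fixes its value directly, overriding its dependence on contact_cap.
Substituting into the susceptibles equation gives susceptibles = -4*testing - 24.
Substituting into the exposure equation gives exposure = -12*testing - 79.
So peak_cases = 24*testing + 177.
Linear in testing, so extremes are at the endpoints: testing = -5 gives peak_cases = 57; testing = 6 gives peak_cases = 321.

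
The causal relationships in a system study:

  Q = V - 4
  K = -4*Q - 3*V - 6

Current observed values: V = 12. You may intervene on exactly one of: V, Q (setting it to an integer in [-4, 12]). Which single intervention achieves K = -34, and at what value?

Intervening on V: K = -7*V + 10. Reaching -34 requires V = 44/7, not an integer.
Intervening on Q: with other inputs at their observed values, K = -4*Q - 42. Solving for -34 gives Q = -2, within [-4, 12].

set Q = -2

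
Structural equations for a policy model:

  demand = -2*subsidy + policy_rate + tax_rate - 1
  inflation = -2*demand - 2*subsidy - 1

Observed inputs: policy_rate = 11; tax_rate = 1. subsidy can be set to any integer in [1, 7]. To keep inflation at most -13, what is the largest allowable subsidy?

subsidy = 5

Substituting into the demand equation gives demand = -2*subsidy + 11.
Substituting into the inflation equation gives inflation = 2*subsidy - 23.
Require 2*subsidy - 23 ≤ -13, so subsidy ≤ 5.
The largest integer in [1, 7] satisfying this is 5.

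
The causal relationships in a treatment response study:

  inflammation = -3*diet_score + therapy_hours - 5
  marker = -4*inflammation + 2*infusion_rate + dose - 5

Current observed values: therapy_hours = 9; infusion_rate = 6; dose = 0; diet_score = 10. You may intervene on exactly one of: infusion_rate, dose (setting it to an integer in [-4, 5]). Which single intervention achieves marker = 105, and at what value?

Intervening on infusion_rate: with other inputs at their observed values, marker = 2*infusion_rate + 99. Solving for 105 gives infusion_rate = 3, within [-4, 5].
Intervening on dose: marker = dose + 111. Reaching 105 requires dose = -6, outside [-4, 5].

set infusion_rate = 3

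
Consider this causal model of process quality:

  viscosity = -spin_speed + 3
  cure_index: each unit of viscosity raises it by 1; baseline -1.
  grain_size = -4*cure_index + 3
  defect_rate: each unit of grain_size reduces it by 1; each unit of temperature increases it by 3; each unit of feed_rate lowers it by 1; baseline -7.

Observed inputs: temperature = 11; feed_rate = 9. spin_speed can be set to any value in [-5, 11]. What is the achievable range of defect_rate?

Substituting into the cure_index equation gives cure_index = -spin_speed + 2.
Substituting into the grain_size equation gives grain_size = 4*spin_speed - 5.
defect_rate becomes -4*spin_speed + 22.
Linear in spin_speed, so extremes are at the endpoints: spin_speed = -5 gives defect_rate = 42; spin_speed = 11 gives defect_rate = -22.

-22 to 42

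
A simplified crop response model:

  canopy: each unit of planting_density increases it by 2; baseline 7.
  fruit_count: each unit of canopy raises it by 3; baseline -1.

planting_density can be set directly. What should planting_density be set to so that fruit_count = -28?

planting_density = -8

Substituting into the fruit_count equation gives fruit_count = 6*planting_density + 20.
Solve 6*planting_density + 20 = -28: planting_density = (-28 - 20) / 6 = -8.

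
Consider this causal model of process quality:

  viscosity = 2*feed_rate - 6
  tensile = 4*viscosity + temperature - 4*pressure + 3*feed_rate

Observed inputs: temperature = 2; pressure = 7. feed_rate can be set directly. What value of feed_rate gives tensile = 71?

feed_rate = 11

Substituting into the tensile equation gives tensile = 11*feed_rate - 50.
Solve 11*feed_rate - 50 = 71: feed_rate = (71 + 50) / 11 = 11.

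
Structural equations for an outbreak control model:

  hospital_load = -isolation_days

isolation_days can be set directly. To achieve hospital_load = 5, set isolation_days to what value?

isolation_days = -5

Solve -isolation_days = 5: isolation_days = 5 / -1 = -5.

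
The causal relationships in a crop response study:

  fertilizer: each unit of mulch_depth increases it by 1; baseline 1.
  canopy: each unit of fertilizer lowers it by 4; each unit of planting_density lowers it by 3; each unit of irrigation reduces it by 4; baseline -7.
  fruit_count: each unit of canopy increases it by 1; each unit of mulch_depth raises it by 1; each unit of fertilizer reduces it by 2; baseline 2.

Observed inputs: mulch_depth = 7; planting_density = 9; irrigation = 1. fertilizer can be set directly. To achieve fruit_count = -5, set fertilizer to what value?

fertilizer = -4

Intervening on fertilizer fixes its value directly, overriding its dependence on mulch_depth.
Substituting into the canopy equation gives canopy = -4*fertilizer - 38.
Substituting into the fruit_count equation gives fruit_count = -6*fertilizer - 29.
Solve -6*fertilizer - 29 = -5: fertilizer = (-5 + 29) / -6 = -4.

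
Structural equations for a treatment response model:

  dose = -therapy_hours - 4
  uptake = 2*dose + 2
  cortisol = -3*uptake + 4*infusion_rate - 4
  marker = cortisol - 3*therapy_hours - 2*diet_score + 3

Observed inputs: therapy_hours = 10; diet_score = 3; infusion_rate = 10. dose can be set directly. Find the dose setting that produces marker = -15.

dose = 2

Intervening on dose fixes its value directly, overriding its dependence on therapy_hours.
Substituting into the cortisol equation gives cortisol = -6*dose + 30.
Substituting into the marker equation gives marker = -6*dose - 3.
Solve -6*dose - 3 = -15: dose = (-15 + 3) / -6 = 2.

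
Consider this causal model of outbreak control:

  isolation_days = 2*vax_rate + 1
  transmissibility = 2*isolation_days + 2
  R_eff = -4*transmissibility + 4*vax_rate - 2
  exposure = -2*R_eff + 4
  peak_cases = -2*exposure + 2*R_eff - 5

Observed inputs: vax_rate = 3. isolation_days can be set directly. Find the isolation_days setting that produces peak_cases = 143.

isolation_days = -3

Intervening on isolation_days fixes its value directly, overriding its dependence on vax_rate.
Substituting into the R_eff equation gives R_eff = -8*isolation_days + 2.
Substituting into the exposure equation gives exposure = 16*isolation_days.
peak_cases becomes -48*isolation_days - 1.
Solve -48*isolation_days - 1 = 143: isolation_days = (143 + 1) / -48 = -3.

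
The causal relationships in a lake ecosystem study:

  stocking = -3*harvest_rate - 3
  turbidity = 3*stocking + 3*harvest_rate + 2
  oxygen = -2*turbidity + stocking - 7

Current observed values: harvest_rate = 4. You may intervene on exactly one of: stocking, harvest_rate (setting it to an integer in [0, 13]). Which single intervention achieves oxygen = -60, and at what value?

Intervening on stocking: with other inputs at their observed values, oxygen = -5*stocking - 35. Solving for -60 gives stocking = 5, within [0, 13].
Intervening on harvest_rate: oxygen = 9*harvest_rate + 4. Reaching -60 requires harvest_rate = -64/9, not an integer.

set stocking = 5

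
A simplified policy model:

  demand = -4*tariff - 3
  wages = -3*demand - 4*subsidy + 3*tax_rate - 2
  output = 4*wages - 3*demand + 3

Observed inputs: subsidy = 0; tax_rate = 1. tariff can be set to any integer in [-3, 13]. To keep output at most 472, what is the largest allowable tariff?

Substituting into the wages equation gives wages = 12*tariff + 10.
This gives output = 60*tariff + 52.
Require 60*tariff + 52 ≤ 472, so tariff ≤ 7.
The largest integer in [-3, 13] satisfying this is 7.

tariff = 7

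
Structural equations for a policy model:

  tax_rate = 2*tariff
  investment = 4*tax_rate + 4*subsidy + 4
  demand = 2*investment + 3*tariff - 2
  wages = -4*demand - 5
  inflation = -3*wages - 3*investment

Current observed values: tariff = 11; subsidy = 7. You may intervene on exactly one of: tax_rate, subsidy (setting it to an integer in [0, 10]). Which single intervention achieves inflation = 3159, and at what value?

set subsidy = 10

Intervening on tax_rate: inflation = 84*tax_rate + 1059. Reaching 3159 requires tax_rate = 25, outside [0, 10].
Intervening on subsidy: with other inputs at their observed values, inflation = 84*subsidy + 2319. Solving for 3159 gives subsidy = 10, within [0, 10].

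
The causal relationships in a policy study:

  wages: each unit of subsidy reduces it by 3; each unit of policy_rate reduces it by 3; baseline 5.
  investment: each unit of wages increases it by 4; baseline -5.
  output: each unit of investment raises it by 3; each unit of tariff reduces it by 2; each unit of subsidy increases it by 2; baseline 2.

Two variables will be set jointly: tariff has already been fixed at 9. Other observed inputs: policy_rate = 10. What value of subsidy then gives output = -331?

subsidy = 0

With tariff held at 9:
Substituting into the wages equation gives wages = -3*subsidy - 25.
investment becomes -12*subsidy - 105.
output becomes -34*subsidy - 331.
Solve -34*subsidy - 331 = -331: subsidy = (-331 + 331) / -34 = 0.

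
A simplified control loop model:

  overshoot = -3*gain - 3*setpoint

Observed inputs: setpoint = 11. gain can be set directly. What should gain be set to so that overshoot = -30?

Substituting into the overshoot equation gives overshoot = -3*gain - 33.
Solve -3*gain - 33 = -30: gain = (-30 + 33) / -3 = -1.

gain = -1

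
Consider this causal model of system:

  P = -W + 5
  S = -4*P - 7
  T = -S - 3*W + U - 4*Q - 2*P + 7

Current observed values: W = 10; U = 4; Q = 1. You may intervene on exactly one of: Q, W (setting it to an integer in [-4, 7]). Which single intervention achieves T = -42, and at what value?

set Q = 5

Intervening on Q: with other inputs at their observed values, T = -4*Q - 22. Solving for -42 gives Q = 5, within [-4, 7].
Intervening on W: T = -5*W + 24. Reaching -42 requires W = 66/5, not an integer.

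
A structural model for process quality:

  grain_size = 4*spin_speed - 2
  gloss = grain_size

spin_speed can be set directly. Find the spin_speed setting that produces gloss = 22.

Substituting into the gloss equation gives gloss = 4*spin_speed - 2.
Solve 4*spin_speed - 2 = 22: spin_speed = (22 + 2) / 4 = 6.

spin_speed = 6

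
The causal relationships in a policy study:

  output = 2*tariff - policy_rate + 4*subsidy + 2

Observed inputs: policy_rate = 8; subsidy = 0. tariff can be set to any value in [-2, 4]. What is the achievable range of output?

Substituting into the output equation gives output = 2*tariff - 6.
Linear in tariff, so extremes are at the endpoints: tariff = -2 gives output = -10; tariff = 4 gives output = 2.

-10 to 2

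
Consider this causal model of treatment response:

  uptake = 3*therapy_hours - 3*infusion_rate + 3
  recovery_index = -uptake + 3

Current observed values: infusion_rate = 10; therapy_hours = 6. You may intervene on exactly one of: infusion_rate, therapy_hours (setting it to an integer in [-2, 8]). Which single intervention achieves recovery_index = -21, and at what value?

set infusion_rate = -1

Intervening on infusion_rate: with other inputs at their observed values, recovery_index = 3*infusion_rate - 18. Solving for -21 gives infusion_rate = -1, within [-2, 8].
Intervening on therapy_hours: recovery_index = -3*therapy_hours + 30. Reaching -21 requires therapy_hours = 17, outside [-2, 8].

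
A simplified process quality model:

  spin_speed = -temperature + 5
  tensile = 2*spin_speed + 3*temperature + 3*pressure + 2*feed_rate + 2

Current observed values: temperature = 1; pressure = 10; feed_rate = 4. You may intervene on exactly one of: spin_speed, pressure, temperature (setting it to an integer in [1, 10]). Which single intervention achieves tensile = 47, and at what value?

set spin_speed = 2

Intervening on spin_speed: with other inputs at their observed values, tensile = 2*spin_speed + 43. Solving for 47 gives spin_speed = 2, within [1, 10].
Intervening on pressure: tensile = 3*pressure + 21. Reaching 47 requires pressure = 26/3, not an integer.
Intervening on temperature: tensile = temperature + 50. Reaching 47 requires temperature = -3, outside [1, 10].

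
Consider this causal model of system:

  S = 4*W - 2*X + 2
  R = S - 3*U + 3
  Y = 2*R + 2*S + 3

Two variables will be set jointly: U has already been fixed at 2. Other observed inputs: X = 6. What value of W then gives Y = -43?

With U held at 2:
Substituting into the S equation gives S = 4*W - 10.
Substituting into the R equation gives R = 4*W - 13.
Substituting into the Y equation gives Y = 16*W - 43.
Solve 16*W - 43 = -43: W = (-43 + 43) / 16 = 0.

W = 0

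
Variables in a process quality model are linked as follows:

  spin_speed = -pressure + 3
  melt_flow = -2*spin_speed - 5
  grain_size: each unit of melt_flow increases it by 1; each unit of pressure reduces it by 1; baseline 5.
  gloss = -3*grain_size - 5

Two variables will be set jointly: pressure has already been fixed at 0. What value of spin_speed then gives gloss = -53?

spin_speed = -8

With pressure held at 0:
Intervening on spin_speed fixes its value directly, overriding its dependence on pressure.
Substituting into the grain_size equation gives grain_size = -2*spin_speed.
This gives gloss = 6*spin_speed - 5.
Solve 6*spin_speed - 5 = -53: spin_speed = (-53 + 5) / 6 = -8.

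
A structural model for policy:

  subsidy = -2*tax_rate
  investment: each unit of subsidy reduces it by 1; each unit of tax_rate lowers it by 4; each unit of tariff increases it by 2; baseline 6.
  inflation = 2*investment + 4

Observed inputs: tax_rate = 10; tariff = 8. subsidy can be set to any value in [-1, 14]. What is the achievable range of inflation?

-60 to -30

Intervening on subsidy fixes its value directly, overriding its dependence on tax_rate.
Substituting into the investment equation gives investment = -subsidy - 18.
Substituting into the inflation equation gives inflation = -2*subsidy - 32.
Linear in subsidy, so extremes are at the endpoints: subsidy = -1 gives inflation = -30; subsidy = 14 gives inflation = -60.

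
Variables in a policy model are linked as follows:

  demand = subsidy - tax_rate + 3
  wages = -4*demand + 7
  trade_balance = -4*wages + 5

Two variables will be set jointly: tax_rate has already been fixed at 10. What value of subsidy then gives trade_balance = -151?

subsidy = -1

With tax_rate held at 10:
Substituting into the demand equation gives demand = subsidy - 7.
Substituting into the wages equation gives wages = -4*subsidy + 35.
So trade_balance = 16*subsidy - 135.
Solve 16*subsidy - 135 = -151: subsidy = (-151 + 135) / 16 = -1.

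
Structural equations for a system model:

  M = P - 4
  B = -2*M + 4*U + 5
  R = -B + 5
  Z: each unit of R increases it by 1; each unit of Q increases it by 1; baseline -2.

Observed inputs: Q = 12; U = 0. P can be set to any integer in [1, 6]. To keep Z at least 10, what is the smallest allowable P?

P = 4

Substituting into the B equation gives B = -2*P + 13.
Substituting into the R equation gives R = 2*P - 8.
Substituting into the Z equation gives Z = 2*P + 2.
Require 2*P + 2 ≥ 10, so P ≥ 4.
The smallest integer in [1, 6] satisfying this is 4.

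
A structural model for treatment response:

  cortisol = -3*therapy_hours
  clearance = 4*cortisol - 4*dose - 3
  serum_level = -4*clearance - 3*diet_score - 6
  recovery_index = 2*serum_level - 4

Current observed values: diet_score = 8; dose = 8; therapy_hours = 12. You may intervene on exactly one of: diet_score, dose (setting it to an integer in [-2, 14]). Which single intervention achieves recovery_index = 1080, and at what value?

Intervening on diet_score: recovery_index = -6*diet_score + 1416. Reaching 1080 requires diet_score = 56, outside [-2, 14].
Intervening on dose: with other inputs at their observed values, recovery_index = 32*dose + 1112. Solving for 1080 gives dose = -1, within [-2, 14].

set dose = -1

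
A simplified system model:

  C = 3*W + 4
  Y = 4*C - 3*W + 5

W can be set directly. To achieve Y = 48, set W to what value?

W = 3

Substituting into the Y equation gives Y = 9*W + 21.
Solve 9*W + 21 = 48: W = (48 - 21) / 9 = 3.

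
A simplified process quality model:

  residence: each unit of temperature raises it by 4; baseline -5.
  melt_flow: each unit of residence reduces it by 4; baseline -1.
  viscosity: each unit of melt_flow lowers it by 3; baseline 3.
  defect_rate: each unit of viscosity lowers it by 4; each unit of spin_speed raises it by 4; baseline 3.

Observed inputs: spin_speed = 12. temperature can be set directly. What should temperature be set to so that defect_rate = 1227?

temperature = -5

Substituting into the melt_flow equation gives melt_flow = -16*temperature + 19.
This gives viscosity = 48*temperature - 54.
Substituting into the defect_rate equation gives defect_rate = -192*temperature + 267.
Solve -192*temperature + 267 = 1227: temperature = (1227 - 267) / -192 = -5.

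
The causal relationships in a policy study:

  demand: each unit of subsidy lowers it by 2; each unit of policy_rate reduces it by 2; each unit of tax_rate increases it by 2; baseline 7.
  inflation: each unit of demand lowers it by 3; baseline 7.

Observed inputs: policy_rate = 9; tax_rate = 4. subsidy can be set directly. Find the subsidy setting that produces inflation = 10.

subsidy = -1

Substituting into the demand equation gives demand = -2*subsidy - 3.
So inflation = 6*subsidy + 16.
Solve 6*subsidy + 16 = 10: subsidy = (10 - 16) / 6 = -1.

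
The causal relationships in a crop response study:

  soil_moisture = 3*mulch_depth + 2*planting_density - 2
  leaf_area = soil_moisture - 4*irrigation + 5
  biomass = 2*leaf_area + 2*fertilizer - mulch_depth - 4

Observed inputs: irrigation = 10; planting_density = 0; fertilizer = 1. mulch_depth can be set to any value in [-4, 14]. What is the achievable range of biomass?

Substituting into the soil_moisture equation gives soil_moisture = 3*mulch_depth - 2.
leaf_area becomes 3*mulch_depth - 37.
This gives biomass = 5*mulch_depth - 76.
Linear in mulch_depth, so extremes are at the endpoints: mulch_depth = -4 gives biomass = -96; mulch_depth = 14 gives biomass = -6.

-96 to -6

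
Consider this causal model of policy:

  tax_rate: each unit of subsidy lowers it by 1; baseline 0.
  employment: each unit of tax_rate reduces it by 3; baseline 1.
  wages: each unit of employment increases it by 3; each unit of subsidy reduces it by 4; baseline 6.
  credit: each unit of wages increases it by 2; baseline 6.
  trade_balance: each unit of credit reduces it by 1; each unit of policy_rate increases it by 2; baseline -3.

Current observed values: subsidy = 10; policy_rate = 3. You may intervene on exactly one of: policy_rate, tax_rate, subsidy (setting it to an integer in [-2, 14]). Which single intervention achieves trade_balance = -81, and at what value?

Intervening on policy_rate: trade_balance = 2*policy_rate - 127. Reaching -81 requires policy_rate = 23, outside [-2, 14].
Intervening on tax_rate: trade_balance = 18*tax_rate + 59. Reaching -81 requires tax_rate = -70/9, not an integer.
Intervening on subsidy: with other inputs at their observed values, trade_balance = -10*subsidy - 21. Solving for -81 gives subsidy = 6, within [-2, 14].

set subsidy = 6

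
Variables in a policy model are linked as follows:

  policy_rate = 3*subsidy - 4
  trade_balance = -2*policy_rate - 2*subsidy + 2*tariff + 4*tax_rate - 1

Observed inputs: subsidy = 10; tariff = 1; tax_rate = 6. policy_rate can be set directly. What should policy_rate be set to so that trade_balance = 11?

Intervening on policy_rate fixes its value directly, overriding its dependence on subsidy.
Substituting into the trade_balance equation gives trade_balance = -2*policy_rate + 5.
Solve -2*policy_rate + 5 = 11: policy_rate = (11 - 5) / -2 = -3.

policy_rate = -3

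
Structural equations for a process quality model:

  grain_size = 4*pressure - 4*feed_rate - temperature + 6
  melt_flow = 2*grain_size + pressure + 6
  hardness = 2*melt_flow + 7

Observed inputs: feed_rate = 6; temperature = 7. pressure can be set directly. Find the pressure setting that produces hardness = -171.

pressure = -5

Substituting into the grain_size equation gives grain_size = 4*pressure - 25.
This gives melt_flow = 9*pressure - 44.
hardness becomes 18*pressure - 81.
Solve 18*pressure - 81 = -171: pressure = (-171 + 81) / 18 = -5.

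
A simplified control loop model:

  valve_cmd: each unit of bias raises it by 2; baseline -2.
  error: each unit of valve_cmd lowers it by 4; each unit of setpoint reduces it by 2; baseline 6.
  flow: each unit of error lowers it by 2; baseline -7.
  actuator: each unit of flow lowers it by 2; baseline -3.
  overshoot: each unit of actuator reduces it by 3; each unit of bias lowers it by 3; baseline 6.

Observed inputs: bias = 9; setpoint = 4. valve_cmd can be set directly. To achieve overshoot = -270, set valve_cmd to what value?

Intervening on valve_cmd fixes its value directly, overriding its dependence on bias.
Substituting into the error equation gives error = -4*valve_cmd - 2.
Substituting into the flow equation gives flow = 8*valve_cmd - 3.
actuator becomes -16*valve_cmd + 3.
Substituting into the overshoot equation gives overshoot = 48*valve_cmd - 30.
Solve 48*valve_cmd - 30 = -270: valve_cmd = (-270 + 30) / 48 = -5.

valve_cmd = -5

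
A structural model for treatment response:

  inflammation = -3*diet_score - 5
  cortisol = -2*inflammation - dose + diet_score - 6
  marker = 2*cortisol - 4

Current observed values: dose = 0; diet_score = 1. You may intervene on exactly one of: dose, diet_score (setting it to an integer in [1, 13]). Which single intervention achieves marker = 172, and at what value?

Intervening on dose: marker = -2*dose + 18. Reaching 172 requires dose = -77, outside [1, 13].
Intervening on diet_score: with other inputs at their observed values, marker = 14*diet_score + 4. Solving for 172 gives diet_score = 12, within [1, 13].

set diet_score = 12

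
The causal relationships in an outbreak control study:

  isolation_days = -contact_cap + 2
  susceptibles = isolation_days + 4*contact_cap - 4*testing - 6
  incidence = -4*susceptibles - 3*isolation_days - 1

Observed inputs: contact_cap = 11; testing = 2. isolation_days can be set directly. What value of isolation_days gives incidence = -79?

Intervening on isolation_days fixes its value directly, overriding its dependence on contact_cap.
Substituting into the susceptibles equation gives susceptibles = isolation_days + 30.
Substituting into the incidence equation gives incidence = -7*isolation_days - 121.
Solve -7*isolation_days - 121 = -79: isolation_days = (-79 + 121) / -7 = -6.

isolation_days = -6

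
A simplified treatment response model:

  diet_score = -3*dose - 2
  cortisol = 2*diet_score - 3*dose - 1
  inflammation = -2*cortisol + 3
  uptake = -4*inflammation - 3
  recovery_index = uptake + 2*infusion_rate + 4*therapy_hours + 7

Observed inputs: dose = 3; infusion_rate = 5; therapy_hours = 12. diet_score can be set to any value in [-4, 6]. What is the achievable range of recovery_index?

Intervening on diet_score fixes its value directly, overriding its dependence on dose.
Substituting into the cortisol equation gives cortisol = 2*diet_score - 10.
inflammation becomes -4*diet_score + 23.
uptake becomes 16*diet_score - 95.
This gives recovery_index = 16*diet_score - 30.
Linear in diet_score, so extremes are at the endpoints: diet_score = -4 gives recovery_index = -94; diet_score = 6 gives recovery_index = 66.

-94 to 66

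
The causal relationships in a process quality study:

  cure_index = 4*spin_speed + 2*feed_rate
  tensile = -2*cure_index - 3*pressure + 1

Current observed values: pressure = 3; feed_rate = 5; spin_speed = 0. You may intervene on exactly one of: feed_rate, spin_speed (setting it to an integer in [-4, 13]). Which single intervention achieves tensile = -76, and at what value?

set spin_speed = 6

Intervening on feed_rate: tensile = -4*feed_rate - 8. Reaching -76 requires feed_rate = 17, outside [-4, 13].
Intervening on spin_speed: with other inputs at their observed values, tensile = -8*spin_speed - 28. Solving for -76 gives spin_speed = 6, within [-4, 13].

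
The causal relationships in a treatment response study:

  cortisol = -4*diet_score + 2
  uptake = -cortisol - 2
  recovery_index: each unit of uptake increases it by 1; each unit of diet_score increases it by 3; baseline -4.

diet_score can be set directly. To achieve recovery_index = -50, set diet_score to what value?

Substituting into the uptake equation gives uptake = 4*diet_score - 4.
Substituting into the recovery_index equation gives recovery_index = 7*diet_score - 8.
Solve 7*diet_score - 8 = -50: diet_score = (-50 + 8) / 7 = -6.

diet_score = -6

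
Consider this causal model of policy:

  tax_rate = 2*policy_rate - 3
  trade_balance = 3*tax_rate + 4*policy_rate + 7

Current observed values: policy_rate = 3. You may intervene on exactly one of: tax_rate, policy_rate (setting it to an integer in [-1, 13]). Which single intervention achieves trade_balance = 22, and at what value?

Intervening on tax_rate: with other inputs at their observed values, trade_balance = 3*tax_rate + 19. Solving for 22 gives tax_rate = 1, within [-1, 13].
Intervening on policy_rate: trade_balance = 10*policy_rate - 2. Reaching 22 requires policy_rate = 12/5, not an integer.

set tax_rate = 1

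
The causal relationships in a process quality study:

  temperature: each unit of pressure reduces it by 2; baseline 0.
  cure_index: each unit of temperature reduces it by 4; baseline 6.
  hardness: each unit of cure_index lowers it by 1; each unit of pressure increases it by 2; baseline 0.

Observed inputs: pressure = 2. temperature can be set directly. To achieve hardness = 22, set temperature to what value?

temperature = 6

Intervening on temperature fixes its value directly, overriding its dependence on pressure.
Substituting into the hardness equation gives hardness = 4*temperature - 2.
Solve 4*temperature - 2 = 22: temperature = (22 + 2) / 4 = 6.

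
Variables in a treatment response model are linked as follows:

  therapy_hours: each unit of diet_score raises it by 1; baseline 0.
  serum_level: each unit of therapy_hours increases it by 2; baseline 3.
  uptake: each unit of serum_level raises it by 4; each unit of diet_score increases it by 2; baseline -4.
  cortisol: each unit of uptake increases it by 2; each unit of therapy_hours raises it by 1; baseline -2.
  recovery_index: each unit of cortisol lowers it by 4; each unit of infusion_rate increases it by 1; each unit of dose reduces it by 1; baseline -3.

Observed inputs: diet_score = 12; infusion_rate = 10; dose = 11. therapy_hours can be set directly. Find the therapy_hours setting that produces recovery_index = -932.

Intervening on therapy_hours fixes its value directly, overriding its dependence on diet_score.
Substituting into the uptake equation gives uptake = 8*therapy_hours + 32.
This gives cortisol = 17*therapy_hours + 62.
This gives recovery_index = -68*therapy_hours - 252.
Solve -68*therapy_hours - 252 = -932: therapy_hours = (-932 + 252) / -68 = 10.

therapy_hours = 10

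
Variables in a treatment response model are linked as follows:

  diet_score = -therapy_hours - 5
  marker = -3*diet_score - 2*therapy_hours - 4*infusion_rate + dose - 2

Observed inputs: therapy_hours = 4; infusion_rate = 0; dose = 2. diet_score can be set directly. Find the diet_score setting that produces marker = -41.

Intervening on diet_score fixes its value directly, overriding its dependence on therapy_hours.
Substituting into the marker equation gives marker = -3*diet_score - 8.
Solve -3*diet_score - 8 = -41: diet_score = (-41 + 8) / -3 = 11.

diet_score = 11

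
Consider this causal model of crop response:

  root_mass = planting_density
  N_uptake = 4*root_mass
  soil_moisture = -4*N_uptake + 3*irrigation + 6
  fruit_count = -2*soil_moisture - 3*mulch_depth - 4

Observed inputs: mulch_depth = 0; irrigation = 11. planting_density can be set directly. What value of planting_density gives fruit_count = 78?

planting_density = 5

Substituting into the N_uptake equation gives N_uptake = 4*planting_density.
Substituting into the soil_moisture equation gives soil_moisture = -16*planting_density + 39.
This gives fruit_count = 32*planting_density - 82.
Solve 32*planting_density - 82 = 78: planting_density = (78 + 82) / 32 = 5.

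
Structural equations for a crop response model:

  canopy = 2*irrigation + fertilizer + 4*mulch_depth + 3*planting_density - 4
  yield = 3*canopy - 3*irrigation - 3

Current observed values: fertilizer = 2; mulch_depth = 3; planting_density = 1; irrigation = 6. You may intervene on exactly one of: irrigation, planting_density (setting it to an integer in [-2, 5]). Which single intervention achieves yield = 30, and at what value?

Intervening on irrigation: with other inputs at their observed values, yield = 3*irrigation + 36. Solving for 30 gives irrigation = -2, within [-2, 5].
Intervening on planting_density: yield = 9*planting_density + 45. Reaching 30 requires planting_density = -5/3, not an integer.

set irrigation = -2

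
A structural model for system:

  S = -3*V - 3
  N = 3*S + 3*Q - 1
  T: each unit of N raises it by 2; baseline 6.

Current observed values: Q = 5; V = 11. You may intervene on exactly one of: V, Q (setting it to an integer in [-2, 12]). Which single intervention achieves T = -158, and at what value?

set Q = 9

Intervening on V: T = -18*V + 16. Reaching -158 requires V = 29/3, not an integer.
Intervening on Q: with other inputs at their observed values, T = 6*Q - 212. Solving for -158 gives Q = 9, within [-2, 12].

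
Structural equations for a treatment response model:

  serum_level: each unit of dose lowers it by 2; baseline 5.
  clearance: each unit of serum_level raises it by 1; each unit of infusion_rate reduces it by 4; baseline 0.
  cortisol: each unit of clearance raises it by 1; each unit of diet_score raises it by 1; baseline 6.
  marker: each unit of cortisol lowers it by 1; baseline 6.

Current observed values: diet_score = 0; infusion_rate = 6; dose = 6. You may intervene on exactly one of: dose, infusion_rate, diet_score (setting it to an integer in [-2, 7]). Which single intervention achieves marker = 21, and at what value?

Intervening on dose: with other inputs at their observed values, marker = 2*dose + 19. Solving for 21 gives dose = 1, within [-2, 7].
Intervening on infusion_rate: marker = 4*infusion_rate + 7. Reaching 21 requires infusion_rate = 7/2, not an integer.
Intervening on diet_score: marker = -diet_score + 31. Reaching 21 requires diet_score = 10, outside [-2, 7].

set dose = 1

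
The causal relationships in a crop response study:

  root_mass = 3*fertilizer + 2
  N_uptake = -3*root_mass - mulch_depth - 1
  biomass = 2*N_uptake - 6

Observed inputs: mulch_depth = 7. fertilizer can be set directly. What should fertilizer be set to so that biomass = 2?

fertilizer = -2

Substituting into the N_uptake equation gives N_uptake = -9*fertilizer - 14.
This gives biomass = -18*fertilizer - 34.
Solve -18*fertilizer - 34 = 2: fertilizer = (2 + 34) / -18 = -2.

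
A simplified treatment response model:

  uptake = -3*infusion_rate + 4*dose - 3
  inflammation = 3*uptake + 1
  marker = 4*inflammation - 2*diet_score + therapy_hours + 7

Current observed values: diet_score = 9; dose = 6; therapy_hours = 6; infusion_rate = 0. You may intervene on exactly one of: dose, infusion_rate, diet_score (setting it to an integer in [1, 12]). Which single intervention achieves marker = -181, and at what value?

set infusion_rate = 12

Intervening on dose: marker = 48*dose - 37. Reaching -181 requires dose = -3, outside [1, 12].
Intervening on infusion_rate: with other inputs at their observed values, marker = -36*infusion_rate + 251. Solving for -181 gives infusion_rate = 12, within [1, 12].
Intervening on diet_score: marker = -2*diet_score + 269. Reaching -181 requires diet_score = 225, outside [1, 12].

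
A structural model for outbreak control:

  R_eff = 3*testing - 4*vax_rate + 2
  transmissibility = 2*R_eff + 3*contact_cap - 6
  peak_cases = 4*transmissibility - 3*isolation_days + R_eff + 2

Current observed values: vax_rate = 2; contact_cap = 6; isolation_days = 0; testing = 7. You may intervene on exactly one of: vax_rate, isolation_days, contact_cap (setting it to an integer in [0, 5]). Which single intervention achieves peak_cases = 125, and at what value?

Intervening on vax_rate: peak_cases = -36*vax_rate + 257. Reaching 125 requires vax_rate = 11/3, not an integer.
Intervening on isolation_days: peak_cases = -3*isolation_days + 185. Reaching 125 requires isolation_days = 20, outside [0, 5].
Intervening on contact_cap: with other inputs at their observed values, peak_cases = 12*contact_cap + 113. Solving for 125 gives contact_cap = 1, within [0, 5].

set contact_cap = 1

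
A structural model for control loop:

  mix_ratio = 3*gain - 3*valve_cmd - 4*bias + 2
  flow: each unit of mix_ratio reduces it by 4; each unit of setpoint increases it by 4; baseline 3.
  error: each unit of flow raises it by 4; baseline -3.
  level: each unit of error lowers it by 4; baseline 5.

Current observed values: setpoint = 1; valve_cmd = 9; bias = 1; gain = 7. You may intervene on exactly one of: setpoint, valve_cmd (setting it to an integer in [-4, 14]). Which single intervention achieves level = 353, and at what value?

Intervening on setpoint: level = -64*setpoint - 543. Reaching 353 requires setpoint = -14, outside [-4, 14].
Intervening on valve_cmd: with other inputs at their observed values, level = -192*valve_cmd + 1121. Solving for 353 gives valve_cmd = 4, within [-4, 14].

set valve_cmd = 4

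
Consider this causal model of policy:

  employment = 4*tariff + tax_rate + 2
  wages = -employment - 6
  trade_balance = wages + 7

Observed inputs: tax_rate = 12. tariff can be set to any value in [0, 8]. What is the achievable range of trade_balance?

-45 to -13

Substituting into the employment equation gives employment = 4*tariff + 14.
wages becomes -4*tariff - 20.
trade_balance becomes -4*tariff - 13.
Linear in tariff, so extremes are at the endpoints: tariff = 0 gives trade_balance = -13; tariff = 8 gives trade_balance = -45.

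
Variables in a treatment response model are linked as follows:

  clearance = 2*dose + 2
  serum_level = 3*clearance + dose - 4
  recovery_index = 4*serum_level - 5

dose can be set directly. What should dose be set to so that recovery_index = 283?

Substituting into the serum_level equation gives serum_level = 7*dose + 2.
So recovery_index = 28*dose + 3.
Solve 28*dose + 3 = 283: dose = (283 - 3) / 28 = 10.

dose = 10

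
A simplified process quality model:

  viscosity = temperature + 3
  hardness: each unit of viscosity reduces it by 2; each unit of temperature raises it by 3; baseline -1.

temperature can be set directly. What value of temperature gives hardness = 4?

Substituting into the hardness equation gives hardness = temperature - 7.
Solve temperature - 7 = 4: temperature = (4 + 7) / 1 = 11.

temperature = 11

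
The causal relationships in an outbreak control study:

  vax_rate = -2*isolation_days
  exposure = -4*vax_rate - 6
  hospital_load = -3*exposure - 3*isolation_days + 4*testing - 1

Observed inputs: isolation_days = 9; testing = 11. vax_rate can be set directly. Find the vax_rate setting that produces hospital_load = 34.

vax_rate = 0

Intervening on vax_rate fixes its value directly, overriding its dependence on isolation_days.
Substituting into the hospital_load equation gives hospital_load = 12*vax_rate + 34.
Solve 12*vax_rate + 34 = 34: vax_rate = (34 - 34) / 12 = 0.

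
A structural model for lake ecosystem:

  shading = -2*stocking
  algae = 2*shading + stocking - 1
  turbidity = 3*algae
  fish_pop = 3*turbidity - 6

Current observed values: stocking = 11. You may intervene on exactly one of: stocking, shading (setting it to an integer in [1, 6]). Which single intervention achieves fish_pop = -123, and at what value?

Intervening on stocking: with other inputs at their observed values, fish_pop = -27*stocking - 15. Solving for -123 gives stocking = 4, within [1, 6].
Intervening on shading: fish_pop = 18*shading + 84. Reaching -123 requires shading = -23/2, not an integer.

set stocking = 4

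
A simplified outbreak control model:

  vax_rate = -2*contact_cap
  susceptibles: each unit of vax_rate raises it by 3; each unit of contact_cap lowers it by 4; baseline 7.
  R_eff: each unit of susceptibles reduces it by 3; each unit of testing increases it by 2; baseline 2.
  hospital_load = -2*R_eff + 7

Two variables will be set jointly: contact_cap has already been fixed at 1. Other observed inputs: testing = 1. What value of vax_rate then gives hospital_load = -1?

With contact_cap held at 1:
Intervening on vax_rate fixes its value directly, overriding its dependence on contact_cap.
Substituting into the susceptibles equation gives susceptibles = 3*vax_rate + 3.
Substituting into the R_eff equation gives R_eff = -9*vax_rate - 5.
hospital_load becomes 18*vax_rate + 17.
Solve 18*vax_rate + 17 = -1: vax_rate = (-1 - 17) / 18 = -1.

vax_rate = -1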